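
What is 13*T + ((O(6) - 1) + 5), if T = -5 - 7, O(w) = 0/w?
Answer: -152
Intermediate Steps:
O(w) = 0
T = -12
13*T + ((O(6) - 1) + 5) = 13*(-12) + ((0 - 1) + 5) = -156 + (-1 + 5) = -156 + 4 = -152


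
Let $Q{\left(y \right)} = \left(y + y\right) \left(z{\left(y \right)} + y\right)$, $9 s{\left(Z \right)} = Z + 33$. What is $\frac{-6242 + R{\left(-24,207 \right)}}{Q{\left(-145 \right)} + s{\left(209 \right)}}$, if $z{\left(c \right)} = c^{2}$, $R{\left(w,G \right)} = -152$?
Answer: $\frac{28773}{27248279} \approx 0.001056$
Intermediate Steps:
$s{\left(Z \right)} = \frac{11}{3} + \frac{Z}{9}$ ($s{\left(Z \right)} = \frac{Z + 33}{9} = \frac{33 + Z}{9} = \frac{11}{3} + \frac{Z}{9}$)
$Q{\left(y \right)} = 2 y \left(y + y^{2}\right)$ ($Q{\left(y \right)} = \left(y + y\right) \left(y^{2} + y\right) = 2 y \left(y + y^{2}\right)$)
$\frac{-6242 + R{\left(-24,207 \right)}}{Q{\left(-145 \right)} + s{\left(209 \right)}} = \frac{-6242 - 152}{2 \left(-145\right)^{2} \left(1 - 145\right) + \left(\frac{11}{3} + \frac{1}{9} \cdot 209\right)} = - \frac{6394}{2 \cdot 21025 \left(-144\right) + \left(\frac{11}{3} + \frac{209}{9}\right)} = - \frac{6394}{-6055200 + \frac{242}{9}} = - \frac{6394}{- \frac{54496558}{9}} = \left(-6394\right) \left(- \frac{9}{54496558}\right) = \frac{28773}{27248279}$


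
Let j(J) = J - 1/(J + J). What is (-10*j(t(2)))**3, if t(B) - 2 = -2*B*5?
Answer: 33855002875/5832 ≈ 5.8050e+6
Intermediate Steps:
t(B) = 2 - 10*B (t(B) = 2 - 2*B*5 = 2 - 10*B)
j(J) = J - 1/(2*J)
(-10*j(t(2)))**3 = (-10*((2 - 10*2) - 1/(2*(2 - 10*2))))**3 = (-10*((2 - 20) - 1/(2*(2 - 20))))**3 = (-10*(-18 - 1/2/(-18)))**3 = (-10*(-18 - 1/2*(-1/18)))**3 = (-10*(-18 + 1/36))**3 = (-10*(-647/36))**3 = (3235/18)**3 = 33855002875/5832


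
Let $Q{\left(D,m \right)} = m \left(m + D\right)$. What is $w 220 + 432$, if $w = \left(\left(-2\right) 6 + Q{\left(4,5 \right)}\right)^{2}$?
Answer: $240012$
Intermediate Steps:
$Q{\left(D,m \right)} = m \left(D + m\right)$
$w = 1089$ ($w = \left(\left(-2\right) 6 + 5 \left(4 + 5\right)\right)^{2} = \left(-12 + 5 \cdot 9\right)^{2} = \left(-12 + 45\right)^{2} = 33^{2} = 1089$)
$w 220 + 432 = 1089 \cdot 220 + 432 = 239580 + 432 = 240012$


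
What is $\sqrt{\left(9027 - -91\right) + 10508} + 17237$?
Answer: $17237 + \sqrt{19626} \approx 17377.0$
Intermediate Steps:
$\sqrt{\left(9027 - -91\right) + 10508} + 17237 = \sqrt{\left(9027 + 91\right) + 10508} + 17237 = \sqrt{9118 + 10508} + 17237 = \sqrt{19626} + 17237 = 17237 + \sqrt{19626}$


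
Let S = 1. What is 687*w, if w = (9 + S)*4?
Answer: 27480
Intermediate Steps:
w = 40 (w = (9 + 1)*4 = 10*4 = 40)
687*w = 687*40 = 27480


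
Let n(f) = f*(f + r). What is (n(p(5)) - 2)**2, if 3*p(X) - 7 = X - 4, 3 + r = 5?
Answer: 8836/81 ≈ 109.09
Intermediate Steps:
r = 2 (r = -3 + 5 = 2)
p(X) = 1 + X/3 (p(X) = 7/3 + (X - 4)/3 = 7/3 + (-4 + X)/3 = 7/3 + (-4/3 + X/3) = 1 + X/3)
n(f) = f*(2 + f) (n(f) = f*(f + 2) = f*(2 + f))
(n(p(5)) - 2)**2 = ((1 + (1/3)*5)*(2 + (1 + (1/3)*5)) - 2)**2 = ((1 + 5/3)*(2 + (1 + 5/3)) - 2)**2 = (8*(2 + 8/3)/3 - 2)**2 = ((8/3)*(14/3) - 2)**2 = (112/9 - 2)**2 = (94/9)**2 = 8836/81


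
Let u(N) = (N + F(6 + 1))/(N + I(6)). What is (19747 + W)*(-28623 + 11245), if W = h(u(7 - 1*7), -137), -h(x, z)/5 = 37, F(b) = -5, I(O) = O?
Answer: -339948436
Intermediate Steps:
u(N) = (-5 + N)/(6 + N) (u(N) = (N - 5)/(N + 6) = (-5 + N)/(6 + N))
h(x, z) = -185 (h(x, z) = -5*37 = -185)
W = -185
(19747 + W)*(-28623 + 11245) = (19747 - 185)*(-28623 + 11245) = 19562*(-17378) = -339948436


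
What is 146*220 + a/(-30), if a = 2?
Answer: 481799/15 ≈ 32120.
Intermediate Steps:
146*220 + a/(-30) = 146*220 + 2/(-30) = 32120 + 2*(-1/30) = 32120 - 1/15 = 481799/15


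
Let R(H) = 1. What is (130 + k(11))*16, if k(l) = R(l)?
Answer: 2096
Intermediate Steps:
k(l) = 1
(130 + k(11))*16 = (130 + 1)*16 = 131*16 = 2096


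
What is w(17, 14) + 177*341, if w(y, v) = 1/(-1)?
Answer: 60356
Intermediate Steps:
w(y, v) = -1
w(17, 14) + 177*341 = -1 + 177*341 = -1 + 60357 = 60356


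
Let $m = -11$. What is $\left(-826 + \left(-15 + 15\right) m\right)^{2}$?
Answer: $682276$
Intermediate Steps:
$\left(-826 + \left(-15 + 15\right) m\right)^{2} = \left(-826 + \left(-15 + 15\right) \left(-11\right)\right)^{2} = \left(-826 + 0 \left(-11\right)\right)^{2} = \left(-826 + 0\right)^{2} = \left(-826\right)^{2} = 682276$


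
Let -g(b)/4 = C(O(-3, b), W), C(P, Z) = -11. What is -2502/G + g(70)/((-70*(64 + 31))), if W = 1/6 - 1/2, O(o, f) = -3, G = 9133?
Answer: -8520076/30367225 ≈ -0.28057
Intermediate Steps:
W = -1/3 (W = 1*(1/6) - 1*1/2 = 1/6 - 1/2 = -1/3 ≈ -0.33333)
g(b) = 44 (g(b) = -4*(-11) = 44)
-2502/G + g(70)/((-70*(64 + 31))) = -2502/9133 + 44/((-70*(64 + 31))) = -2502*1/9133 + 44/((-70*95)) = -2502/9133 + 44/(-6650) = -2502/9133 + 44*(-1/6650) = -2502/9133 - 22/3325 = -8520076/30367225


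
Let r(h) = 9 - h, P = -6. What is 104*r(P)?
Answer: 1560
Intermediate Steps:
104*r(P) = 104*(9 - 1*(-6)) = 104*(9 + 6) = 104*15 = 1560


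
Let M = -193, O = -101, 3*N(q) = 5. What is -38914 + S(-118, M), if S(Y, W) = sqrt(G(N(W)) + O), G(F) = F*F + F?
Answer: -38914 + I*sqrt(869)/3 ≈ -38914.0 + 9.8263*I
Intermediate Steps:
N(q) = 5/3 (N(q) = (1/3)*5 = 5/3)
G(F) = F + F**2 (G(F) = F**2 + F = F + F**2)
S(Y, W) = I*sqrt(869)/3 (S(Y, W) = sqrt(5*(1 + 5/3)/3 - 101) = sqrt((5/3)*(8/3) - 101) = sqrt(40/9 - 101) = sqrt(-869/9) = I*sqrt(869)/3)
-38914 + S(-118, M) = -38914 + I*sqrt(869)/3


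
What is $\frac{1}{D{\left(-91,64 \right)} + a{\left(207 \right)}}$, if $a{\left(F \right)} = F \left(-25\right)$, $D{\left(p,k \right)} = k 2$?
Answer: $- \frac{1}{5047} \approx -0.00019814$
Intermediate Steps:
$D{\left(p,k \right)} = 2 k$
$a{\left(F \right)} = - 25 F$
$\frac{1}{D{\left(-91,64 \right)} + a{\left(207 \right)}} = \frac{1}{2 \cdot 64 - 5175} = \frac{1}{128 - 5175} = \frac{1}{-5047} = - \frac{1}{5047}$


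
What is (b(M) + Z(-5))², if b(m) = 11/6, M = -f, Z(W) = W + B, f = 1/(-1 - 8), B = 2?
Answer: 49/36 ≈ 1.3611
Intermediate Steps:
f = -⅑ (f = 1/(-9) = -⅑ ≈ -0.11111)
Z(W) = 2 + W (Z(W) = W + 2 = 2 + W)
M = ⅑ (M = -1*(-⅑) = ⅑ ≈ 0.11111)
b(m) = 11/6 (b(m) = 11*(⅙) = 11/6)
(b(M) + Z(-5))² = (11/6 + (2 - 5))² = (11/6 - 3)² = (-7/6)² = 49/36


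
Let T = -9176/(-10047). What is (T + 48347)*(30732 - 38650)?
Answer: -3846180258230/10047 ≈ -3.8282e+8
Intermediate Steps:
T = 9176/10047 (T = -9176*(-1/10047) = 9176/10047 ≈ 0.91331)
(T + 48347)*(30732 - 38650) = (9176/10047 + 48347)*(30732 - 38650) = (485751485/10047)*(-7918) = -3846180258230/10047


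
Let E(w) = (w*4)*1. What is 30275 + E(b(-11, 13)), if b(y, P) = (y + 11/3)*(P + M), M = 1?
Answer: 89593/3 ≈ 29864.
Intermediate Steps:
b(y, P) = (1 + P)*(11/3 + y) (b(y, P) = (y + 11/3)*(P + 1) = (y + 11*(⅓))*(1 + P) = (y + 11/3)*(1 + P) = (11/3 + y)*(1 + P) = (1 + P)*(11/3 + y))
E(w) = 4*w (E(w) = (4*w)*1 = 4*w)
30275 + E(b(-11, 13)) = 30275 + 4*(11/3 - 11 + (11/3)*13 + 13*(-11)) = 30275 + 4*(11/3 - 11 + 143/3 - 143) = 30275 + 4*(-308/3) = 30275 - 1232/3 = 89593/3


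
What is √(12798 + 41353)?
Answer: √54151 ≈ 232.70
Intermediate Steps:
√(12798 + 41353) = √54151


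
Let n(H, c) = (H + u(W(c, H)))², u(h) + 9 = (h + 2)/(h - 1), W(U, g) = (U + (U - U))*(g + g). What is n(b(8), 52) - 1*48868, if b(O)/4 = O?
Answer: -59393360019/1229881 ≈ -48292.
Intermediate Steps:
b(O) = 4*O
W(U, g) = 2*U*g (W(U, g) = (U + 0)*(2*g) = U*(2*g) = 2*U*g)
u(h) = -9 + (2 + h)/(-1 + h) (u(h) = -9 + (h + 2)/(h - 1) = -9 + (2 + h)/(-1 + h))
n(H, c) = (H + (11 - 16*H*c)/(-1 + 2*H*c))² (n(H, c) = (H + (11 - 16*c*H)/(-1 + 2*c*H))² = (H + (11 - 16*H*c)/(-1 + 2*H*c))²)
n(b(8), 52) - 1*48868 = (11 + (4*8)*(-1 + 2*(4*8)*52) - 16*4*8*52)²/(-1 + 2*(4*8)*52)² - 1*48868 = (11 + 32*(-1 + 2*32*52) - 16*32*52)²/(-1 + 2*32*52)² - 48868 = (11 + 32*(-1 + 3328) - 26624)²/(-1 + 3328)² - 48868 = (11 + 32*3327 - 26624)²/3327² - 48868 = (11 + 106464 - 26624)²/11068929 - 48868 = (1/11068929)*79851² - 48868 = (1/11068929)*6376182201 - 48868 = 708464689/1229881 - 48868 = -59393360019/1229881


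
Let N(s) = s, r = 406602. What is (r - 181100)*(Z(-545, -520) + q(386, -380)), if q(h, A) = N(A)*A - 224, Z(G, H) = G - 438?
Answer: 32290307886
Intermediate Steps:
Z(G, H) = -438 + G
q(h, A) = -224 + A² (q(h, A) = A*A - 224 = A² - 224 = -224 + A²)
(r - 181100)*(Z(-545, -520) + q(386, -380)) = (406602 - 181100)*((-438 - 545) + (-224 + (-380)²)) = 225502*(-983 + (-224 + 144400)) = 225502*(-983 + 144176) = 225502*143193 = 32290307886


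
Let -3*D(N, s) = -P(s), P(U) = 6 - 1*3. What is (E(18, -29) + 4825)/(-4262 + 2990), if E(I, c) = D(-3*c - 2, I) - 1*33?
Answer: -4793/1272 ≈ -3.7681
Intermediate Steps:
P(U) = 3 (P(U) = 6 - 3 = 3)
D(N, s) = 1 (D(N, s) = -(-1)*3/3 = -⅓*(-3) = 1)
E(I, c) = -32 (E(I, c) = 1 - 1*33 = 1 - 33 = -32)
(E(18, -29) + 4825)/(-4262 + 2990) = (-32 + 4825)/(-4262 + 2990) = 4793/(-1272) = 4793*(-1/1272) = -4793/1272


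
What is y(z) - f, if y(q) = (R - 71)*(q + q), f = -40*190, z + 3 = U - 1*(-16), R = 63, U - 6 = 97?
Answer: 5744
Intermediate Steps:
U = 103 (U = 6 + 97 = 103)
z = 116 (z = -3 + (103 - 1*(-16)) = -3 + (103 + 16) = -3 + 119 = 116)
f = -7600
y(q) = -16*q (y(q) = (63 - 71)*(q + q) = -16*q)
y(z) - f = -16*116 - 1*(-7600) = -1856 + 7600 = 5744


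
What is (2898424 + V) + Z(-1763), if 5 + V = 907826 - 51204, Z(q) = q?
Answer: 3753278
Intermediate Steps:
V = 856617 (V = -5 + (907826 - 51204) = -5 + 856622 = 856617)
(2898424 + V) + Z(-1763) = (2898424 + 856617) - 1763 = 3755041 - 1763 = 3753278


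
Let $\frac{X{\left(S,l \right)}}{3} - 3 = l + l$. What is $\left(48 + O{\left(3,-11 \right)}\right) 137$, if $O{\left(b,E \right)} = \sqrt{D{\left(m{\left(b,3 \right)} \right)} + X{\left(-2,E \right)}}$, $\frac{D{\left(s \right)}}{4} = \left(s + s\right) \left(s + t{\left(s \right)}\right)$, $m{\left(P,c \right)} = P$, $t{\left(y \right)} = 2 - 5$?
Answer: $6576 + 137 i \sqrt{57} \approx 6576.0 + 1034.3 i$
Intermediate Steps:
$t{\left(y \right)} = -3$
$D{\left(s \right)} = 8 s \left(-3 + s\right)$ ($D{\left(s \right)} = 4 \left(s + s\right) \left(s - 3\right) = 4 \cdot 2 s \left(-3 + s\right) = 8 s \left(-3 + s\right)$)
$X{\left(S,l \right)} = 9 + 6 l$ ($X{\left(S,l \right)} = 9 + 3 \left(l + l\right) = 9 + 3 \cdot 2 l = 9 + 6 l$)
$O{\left(b,E \right)} = \sqrt{9 + 6 E + 8 b \left(-3 + b\right)}$ ($O{\left(b,E \right)} = \sqrt{8 b \left(-3 + b\right) + \left(9 + 6 E\right)} = \sqrt{9 + 6 E + 8 b \left(-3 + b\right)}$)
$\left(48 + O{\left(3,-11 \right)}\right) 137 = \left(48 + \sqrt{9 + 6 \left(-11\right) + 8 \cdot 3 \left(-3 + 3\right)}\right) 137 = \left(48 + \sqrt{9 - 66 + 8 \cdot 3 \cdot 0}\right) 137 = \left(48 + \sqrt{9 - 66 + 0}\right) 137 = \left(48 + \sqrt{-57}\right) 137 = \left(48 + i \sqrt{57}\right) 137 = 6576 + 137 i \sqrt{57}$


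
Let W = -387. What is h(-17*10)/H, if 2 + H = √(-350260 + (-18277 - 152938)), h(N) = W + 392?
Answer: -10/521479 - 25*I*√20859/521479 ≈ -1.9176e-5 - 0.0069239*I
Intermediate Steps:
h(N) = 5 (h(N) = -387 + 392 = 5)
H = -2 + 5*I*√20859 (H = -2 + √(-350260 + (-18277 - 152938)) = -2 + √(-350260 - 171215) = -2 + √(-521475) = -2 + 5*I*√20859 ≈ -2.0 + 722.13*I)
h(-17*10)/H = 5/(-2 + 5*I*√20859)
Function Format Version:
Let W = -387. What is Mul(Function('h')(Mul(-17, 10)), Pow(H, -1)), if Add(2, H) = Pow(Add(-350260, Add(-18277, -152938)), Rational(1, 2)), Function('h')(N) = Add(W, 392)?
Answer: Add(Rational(-10, 521479), Mul(Rational(-25, 521479), I, Pow(20859, Rational(1, 2)))) ≈ Add(-1.9176e-5, Mul(-0.0069239, I))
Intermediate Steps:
Function('h')(N) = 5 (Function('h')(N) = Add(-387, 392) = 5)
H = Add(-2, Mul(5, I, Pow(20859, Rational(1, 2)))) (H = Add(-2, Pow(Add(-350260, Add(-18277, -152938)), Rational(1, 2))) = Add(-2, Pow(Add(-350260, -171215), Rational(1, 2))) = Add(-2, Pow(-521475, Rational(1, 2))) = Add(-2, Mul(5, I, Pow(20859, Rational(1, 2)))) ≈ Add(-2.0000, Mul(722.13, I)))
Mul(Function('h')(Mul(-17, 10)), Pow(H, -1)) = Mul(5, Pow(Add(-2, Mul(5, I, Pow(20859, Rational(1, 2)))), -1))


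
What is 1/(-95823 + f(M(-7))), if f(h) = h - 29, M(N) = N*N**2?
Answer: -1/96195 ≈ -1.0396e-5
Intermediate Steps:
M(N) = N**3
f(h) = -29 + h
1/(-95823 + f(M(-7))) = 1/(-95823 + (-29 + (-7)**3)) = 1/(-95823 + (-29 - 343)) = 1/(-95823 - 372) = 1/(-96195) = -1/96195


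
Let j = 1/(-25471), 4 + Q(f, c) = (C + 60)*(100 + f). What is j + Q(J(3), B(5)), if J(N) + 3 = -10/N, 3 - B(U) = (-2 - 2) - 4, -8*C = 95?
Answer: 2753134895/611304 ≈ 4503.7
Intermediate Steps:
C = -95/8 (C = -⅛*95 = -95/8 ≈ -11.875)
B(U) = 11 (B(U) = 3 - ((-2 - 2) - 4) = 3 - (-4 - 4) = 3 - 1*(-8) = 3 + 8 = 11)
J(N) = -3 - 10/N
Q(f, c) = 9617/2 + 385*f/8 (Q(f, c) = -4 + (-95/8 + 60)*(100 + f) = -4 + 385*(100 + f)/8 = -4 + (9625/2 + 385*f/8) = 9617/2 + 385*f/8)
j = -1/25471 ≈ -3.9260e-5
j + Q(J(3), B(5)) = -1/25471 + (9617/2 + 385*(-3 - 10/3)/8) = -1/25471 + (9617/2 + (385/8)*(-19/3)) = -1/25471 + (9617/2 - 7315/24) = -1/25471 + 108089/24 = 2753134895/611304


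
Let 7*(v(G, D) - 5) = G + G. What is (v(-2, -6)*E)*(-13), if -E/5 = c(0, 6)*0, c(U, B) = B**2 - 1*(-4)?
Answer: 0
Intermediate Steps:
c(U, B) = 4 + B**2 (c(U, B) = B**2 + 4 = 4 + B**2)
v(G, D) = 5 + 2*G/7 (v(G, D) = 5 + (G + G)/7 = 5 + (2*G)/7 = 5 + 2*G/7)
E = 0 (E = -5*(4 + 6**2)*0 = -5*(4 + 36)*0 = -200*0 = -5*0 = 0)
(v(-2, -6)*E)*(-13) = ((5 + (2/7)*(-2))*0)*(-13) = ((5 - 4/7)*0)*(-13) = ((31/7)*0)*(-13) = 0*(-13) = 0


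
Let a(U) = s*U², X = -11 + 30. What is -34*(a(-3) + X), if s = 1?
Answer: -952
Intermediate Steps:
X = 19
a(U) = U² (a(U) = 1*U² = U²)
-34*(a(-3) + X) = -34*((-3)² + 19) = -34*(9 + 19) = -34*28 = -952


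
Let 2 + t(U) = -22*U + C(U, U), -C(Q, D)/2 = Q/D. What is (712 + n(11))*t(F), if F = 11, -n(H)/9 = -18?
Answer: -215004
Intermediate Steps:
n(H) = 162 (n(H) = -9*(-18) = 162)
C(Q, D) = -2*Q/D
t(U) = -4 - 22*U (t(U) = -2 + (-22*U - 2*U/U) = -2 + (-22*U - 2) = -2 + (-2 - 22*U) = -4 - 22*U)
(712 + n(11))*t(F) = (712 + 162)*(-4 - 22*11) = 874*(-4 - 242) = 874*(-246) = -215004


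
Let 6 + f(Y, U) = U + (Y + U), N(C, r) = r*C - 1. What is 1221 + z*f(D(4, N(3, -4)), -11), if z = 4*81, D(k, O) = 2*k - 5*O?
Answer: 15801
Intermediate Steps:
N(C, r) = -1 + C*r (N(C, r) = C*r - 1 = -1 + C*r)
D(k, O) = -5*O + 2*k
f(Y, U) = -6 + Y + 2*U (f(Y, U) = -6 + (U + (Y + U)) = -6 + (U + (U + Y)) = -6 + (Y + 2*U) = -6 + Y + 2*U)
z = 324
1221 + z*f(D(4, N(3, -4)), -11) = 1221 + 324*(-6 + (-5*(-1 + 3*(-4)) + 2*4) + 2*(-11)) = 1221 + 324*(-6 + (-5*(-1 - 12) + 8) - 22) = 1221 + 324*(-6 + (-5*(-13) + 8) - 22) = 1221 + 324*(-6 + (65 + 8) - 22) = 1221 + 324*(-6 + 73 - 22) = 1221 + 324*45 = 1221 + 14580 = 15801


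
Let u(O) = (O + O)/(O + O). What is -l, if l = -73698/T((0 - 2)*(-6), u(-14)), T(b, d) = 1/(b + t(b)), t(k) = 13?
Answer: 1842450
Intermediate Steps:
u(O) = 1 (u(O) = (2*O)/((2*O)) = (2*O)*(1/(2*O)) = 1)
T(b, d) = 1/(13 + b) (T(b, d) = 1/(b + 13) = 1/(13 + b))
l = -1842450 (l = -73698/(1/(13 + (0 - 2)*(-6))) = -73698/(1/(13 - 2*(-6))) = -73698/(1/(13 + 12)) = -73698/(1/25) = -73698/1/25 = -73698*25 = -1842450)
-l = -1*(-1842450) = 1842450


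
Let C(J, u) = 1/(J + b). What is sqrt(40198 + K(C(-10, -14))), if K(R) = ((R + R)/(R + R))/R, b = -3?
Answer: 3*sqrt(4465) ≈ 200.46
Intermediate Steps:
C(J, u) = 1/(-3 + J) (C(J, u) = 1/(J - 3) = 1/(-3 + J))
K(R) = 1/R (K(R) = ((2*R)/((2*R)))/R = ((2*R)*(1/(2*R)))/R = 1/R)
sqrt(40198 + K(C(-10, -14))) = sqrt(40198 + 1/(1/(-3 - 10))) = sqrt(40198 + 1/(1/(-13))) = sqrt(40198 + 1/(-1/13)) = sqrt(40198 - 13) = sqrt(40185) = 3*sqrt(4465)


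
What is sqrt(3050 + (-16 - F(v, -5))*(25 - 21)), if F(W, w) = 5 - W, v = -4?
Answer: 5*sqrt(118) ≈ 54.314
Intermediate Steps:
sqrt(3050 + (-16 - F(v, -5))*(25 - 21)) = sqrt(3050 + (-16 - (5 - 1*(-4)))*(25 - 21)) = sqrt(3050 + (-16 - (5 + 4))*4) = sqrt(3050 + (-16 - 1*9)*4) = sqrt(3050 + (-16 - 9)*4) = sqrt(3050 - 25*4) = sqrt(3050 - 100) = sqrt(2950) = 5*sqrt(118)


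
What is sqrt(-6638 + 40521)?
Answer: sqrt(33883) ≈ 184.07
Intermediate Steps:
sqrt(-6638 + 40521) = sqrt(33883)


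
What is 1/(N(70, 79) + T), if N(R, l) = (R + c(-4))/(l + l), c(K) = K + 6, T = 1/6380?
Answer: 504020/229759 ≈ 2.1937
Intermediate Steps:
T = 1/6380 ≈ 0.00015674
c(K) = 6 + K
N(R, l) = (2 + R)/(2*l) (N(R, l) = (R + (6 - 4))/(l + l) = (R + 2)/((2*l)) = (2 + R)*(1/(2*l)) = (2 + R)/(2*l))
1/(N(70, 79) + T) = 1/((½)*(2 + 70)/79 + 1/6380) = 1/((½)*(1/79)*72 + 1/6380) = 1/(36/79 + 1/6380) = 1/(229759/504020) = 504020/229759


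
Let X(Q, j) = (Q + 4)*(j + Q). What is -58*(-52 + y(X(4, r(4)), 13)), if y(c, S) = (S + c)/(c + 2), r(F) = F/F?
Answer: 61799/21 ≈ 2942.8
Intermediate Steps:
r(F) = 1
X(Q, j) = (4 + Q)*(Q + j)
y(c, S) = (S + c)/(2 + c)
-58*(-52 + y(X(4, r(4)), 13)) = -58*(-52 + (13 + (4**2 + 4*4 + 4*1 + 4*1))/(2 + (4**2 + 4*4 + 4*1 + 4*1))) = -58*(-52 + (13 + (16 + 16 + 4 + 4))/(2 + (16 + 16 + 4 + 4))) = -58*(-52 + (13 + 40)/(2 + 40)) = -58*(-52 + 53/42) = -58*(-2131/42) = 61799/21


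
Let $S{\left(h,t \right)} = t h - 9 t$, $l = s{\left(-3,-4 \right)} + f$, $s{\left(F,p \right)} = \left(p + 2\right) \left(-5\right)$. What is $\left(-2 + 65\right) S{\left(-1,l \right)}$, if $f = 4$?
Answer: $-8820$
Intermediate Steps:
$s{\left(F,p \right)} = -10 - 5 p$ ($s{\left(F,p \right)} = \left(2 + p\right) \left(-5\right) = -10 - 5 p$)
$l = 14$ ($l = \left(-10 - -20\right) + 4 = \left(-10 + 20\right) + 4 = 10 + 4 = 14$)
$S{\left(h,t \right)} = - 9 t + h t$ ($S{\left(h,t \right)} = h t - 9 t = - 9 t + h t$)
$\left(-2 + 65\right) S{\left(-1,l \right)} = \left(-2 + 65\right) 14 \left(-9 - 1\right) = 63 \cdot 14 \left(-10\right) = 63 \left(-140\right) = -8820$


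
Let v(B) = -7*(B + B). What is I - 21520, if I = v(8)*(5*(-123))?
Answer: 47360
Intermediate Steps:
v(B) = -14*B
I = 68880 (I = (-14*8)*(5*(-123)) = -112*(-615) = 68880)
I - 21520 = 68880 - 21520 = 47360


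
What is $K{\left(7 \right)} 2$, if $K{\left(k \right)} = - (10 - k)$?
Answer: $-6$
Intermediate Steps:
$K{\left(k \right)} = -10 + k$
$K{\left(7 \right)} 2 = \left(-10 + 7\right) 2 = \left(-3\right) 2 = -6$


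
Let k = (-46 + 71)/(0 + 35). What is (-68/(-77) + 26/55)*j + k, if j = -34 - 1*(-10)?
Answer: -12253/385 ≈ -31.826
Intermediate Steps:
k = 5/7 (k = 25/35 = 25*(1/35) = 5/7 ≈ 0.71429)
j = -24 (j = -34 + 10 = -24)
(-68/(-77) + 26/55)*j + k = (-68/(-77) + 26/55)*(-24) + 5/7 = (-68*(-1/77) + 26*(1/55))*(-24) + 5/7 = (68/77 + 26/55)*(-24) + 5/7 = (522/385)*(-24) + 5/7 = -12528/385 + 5/7 = -12253/385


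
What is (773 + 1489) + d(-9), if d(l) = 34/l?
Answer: 20324/9 ≈ 2258.2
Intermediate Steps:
(773 + 1489) + d(-9) = (773 + 1489) + 34/(-9) = 2262 + 34*(-⅑) = 2262 - 34/9 = 20324/9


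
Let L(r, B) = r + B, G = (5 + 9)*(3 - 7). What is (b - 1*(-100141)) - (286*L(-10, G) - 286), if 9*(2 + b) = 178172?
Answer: 1251881/9 ≈ 1.3910e+5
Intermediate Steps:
b = 178154/9 (b = -2 + (⅑)*178172 = -2 + 178172/9 = 178154/9 ≈ 19795.)
G = -56 (G = 14*(-4) = -56)
L(r, B) = B + r
(b - 1*(-100141)) - (286*L(-10, G) - 286) = (178154/9 - 1*(-100141)) - (286*(-56 - 10) - 286) = (178154/9 + 100141) - (286*(-66) - 286) = 1079423/9 - (-18876 - 286) = 1079423/9 - 1*(-19162) = 1079423/9 + 19162 = 1251881/9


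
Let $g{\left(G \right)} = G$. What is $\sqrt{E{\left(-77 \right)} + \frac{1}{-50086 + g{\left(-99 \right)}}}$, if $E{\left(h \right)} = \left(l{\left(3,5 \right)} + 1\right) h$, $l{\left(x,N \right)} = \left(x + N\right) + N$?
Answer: $\frac{i \sqrt{2714979944735}}{50185} \approx 32.833 i$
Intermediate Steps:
$l{\left(x,N \right)} = x + 2 N$ ($l{\left(x,N \right)} = \left(N + x\right) + N = x + 2 N$)
$E{\left(h \right)} = 14 h$ ($E{\left(h \right)} = \left(\left(3 + 2 \cdot 5\right) + 1\right) h = \left(\left(3 + 10\right) + 1\right) h = \left(13 + 1\right) h = 14 h$)
$\sqrt{E{\left(-77 \right)} + \frac{1}{-50086 + g{\left(-99 \right)}}} = \sqrt{14 \left(-77\right) + \frac{1}{-50086 - 99}} = \sqrt{-1078 + \frac{1}{-50185}} = \sqrt{-1078 - \frac{1}{50185}} = \sqrt{- \frac{54099431}{50185}} = \frac{i \sqrt{2714979944735}}{50185}$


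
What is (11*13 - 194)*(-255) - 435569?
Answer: -422564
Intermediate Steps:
(11*13 - 194)*(-255) - 435569 = (143 - 194)*(-255) - 435569 = -51*(-255) - 435569 = 13005 - 435569 = -422564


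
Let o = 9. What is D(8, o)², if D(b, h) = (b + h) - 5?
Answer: 144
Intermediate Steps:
D(b, h) = -5 + b + h
D(8, o)² = (-5 + 8 + 9)² = 12² = 144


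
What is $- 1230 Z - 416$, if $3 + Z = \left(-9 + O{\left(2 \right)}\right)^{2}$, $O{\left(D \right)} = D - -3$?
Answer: $-16406$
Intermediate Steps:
$O{\left(D \right)} = 3 + D$ ($O{\left(D \right)} = D + 3 = 3 + D$)
$Z = 13$ ($Z = -3 + \left(-9 + \left(3 + 2\right)\right)^{2} = -3 + \left(-9 + 5\right)^{2} = -3 + \left(-4\right)^{2} = -3 + 16 = 13$)
$- 1230 Z - 416 = \left(-1230\right) 13 - 416 = -15990 - 416 = -16406$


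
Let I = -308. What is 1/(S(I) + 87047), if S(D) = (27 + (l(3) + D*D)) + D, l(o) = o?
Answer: 1/181633 ≈ 5.5056e-6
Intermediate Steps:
S(D) = 30 + D + D**2 (S(D) = (27 + (3 + D*D)) + D = (27 + (3 + D**2)) + D = (30 + D**2) + D = 30 + D + D**2)
1/(S(I) + 87047) = 1/((30 - 308 + (-308)**2) + 87047) = 1/((30 - 308 + 94864) + 87047) = 1/(94586 + 87047) = 1/181633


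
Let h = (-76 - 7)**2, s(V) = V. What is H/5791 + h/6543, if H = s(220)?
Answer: 41333659/37890513 ≈ 1.0909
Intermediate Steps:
H = 220
h = 6889 (h = (-83)**2 = 6889)
H/5791 + h/6543 = 220/5791 + 6889/6543 = 41333659/37890513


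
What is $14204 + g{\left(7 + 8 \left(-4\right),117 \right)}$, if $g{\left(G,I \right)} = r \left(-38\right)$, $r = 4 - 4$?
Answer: $14204$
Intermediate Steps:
$r = 0$ ($r = 4 - 4 = 0$)
$g{\left(G,I \right)} = 0$ ($g{\left(G,I \right)} = 0 \left(-38\right) = 0$)
$14204 + g{\left(7 + 8 \left(-4\right),117 \right)} = 14204 + 0 = 14204$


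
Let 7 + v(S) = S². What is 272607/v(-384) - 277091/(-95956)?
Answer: 67015068151/14148616244 ≈ 4.7365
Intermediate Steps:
v(S) = -7 + S²
272607/v(-384) - 277091/(-95956) = 272607/(-7 + (-384)²) - 277091/(-95956) = 272607/(-7 + 147456) - 277091*(-1/95956) = 272607/147449 + 277091/95956 = 67015068151/14148616244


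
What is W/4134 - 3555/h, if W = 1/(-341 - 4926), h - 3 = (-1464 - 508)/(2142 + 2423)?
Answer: -353357389318073/255253999494 ≈ -1384.3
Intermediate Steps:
h = 11723/4565 (h = 3 + (-1464 - 508)/(2142 + 2423) = 3 - 1972/4565 = 11723/4565 ≈ 2.5680)
W = -1/5267 (W = 1/(-5267) = -1/5267 ≈ -0.00018986)
W/4134 - 3555/h = -1/5267/4134 - 3555/11723/4565 = -1/5267*1/4134 - 3555*4565/11723 = -1/21773778 - 16228575/11723 = -353357389318073/255253999494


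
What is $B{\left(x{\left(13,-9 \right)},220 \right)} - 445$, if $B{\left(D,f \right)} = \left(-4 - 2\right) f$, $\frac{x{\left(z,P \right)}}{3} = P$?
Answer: $-1765$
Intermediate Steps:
$x{\left(z,P \right)} = 3 P$
$B{\left(D,f \right)} = - 6 f$
$B{\left(x{\left(13,-9 \right)},220 \right)} - 445 = \left(-6\right) 220 - 445 = -1320 - 445 = -1765$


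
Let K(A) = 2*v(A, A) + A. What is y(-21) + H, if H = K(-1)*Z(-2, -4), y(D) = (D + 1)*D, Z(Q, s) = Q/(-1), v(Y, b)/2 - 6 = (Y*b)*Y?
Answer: 458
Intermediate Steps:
v(Y, b) = 12 + 2*b*Y² (v(Y, b) = 12 + 2*((Y*b)*Y) = 12 + 2*(b*Y²) = 12 + 2*b*Y²)
Z(Q, s) = -Q (Z(Q, s) = Q*(-1) = -Q)
K(A) = 24 + A + 4*A³ (K(A) = 2*(12 + 2*A*A²) + A = 2*(12 + 2*A³) + A = (24 + 4*A³) + A = 24 + A + 4*A³)
y(D) = D*(1 + D) (y(D) = (1 + D)*D = D*(1 + D))
H = 38 (H = (24 - 1 + 4*(-1)³)*(-1*(-2)) = (24 - 1 + 4*(-1))*2 = (24 - 1 - 4)*2 = 19*2 = 38)
y(-21) + H = -21*(1 - 21) + 38 = -21*(-20) + 38 = 420 + 38 = 458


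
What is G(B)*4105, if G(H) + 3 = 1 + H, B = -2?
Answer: -16420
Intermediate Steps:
G(H) = -2 + H (G(H) = -3 + (1 + H) = -2 + H)
G(B)*4105 = (-2 - 2)*4105 = -4*4105 = -16420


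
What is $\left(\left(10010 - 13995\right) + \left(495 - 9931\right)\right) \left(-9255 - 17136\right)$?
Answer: $354193611$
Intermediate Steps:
$\left(\left(10010 - 13995\right) + \left(495 - 9931\right)\right) \left(-9255 - 17136\right) = \left(\left(10010 - 13995\right) - 9436\right) \left(-26391\right) = \left(-3985 - 9436\right) \left(-26391\right) = \left(-13421\right) \left(-26391\right) = 354193611$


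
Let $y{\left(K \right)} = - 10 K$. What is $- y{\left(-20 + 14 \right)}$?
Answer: $-60$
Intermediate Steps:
$- y{\left(-20 + 14 \right)} = - \left(-10\right) \left(-20 + 14\right) = - \left(-10\right) \left(-6\right) = \left(-1\right) 60 = -60$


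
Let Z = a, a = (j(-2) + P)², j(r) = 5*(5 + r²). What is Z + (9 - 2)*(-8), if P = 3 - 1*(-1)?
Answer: 2345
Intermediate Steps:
j(r) = 25 + 5*r²
P = 4 (P = 3 + 1 = 4)
a = 2401 (a = ((25 + 5*(-2)²) + 4)² = ((25 + 5*4) + 4)² = ((25 + 20) + 4)² = (45 + 4)² = 49² = 2401)
Z = 2401
Z + (9 - 2)*(-8) = 2401 + (9 - 2)*(-8) = 2401 + 7*(-8) = 2401 - 56 = 2345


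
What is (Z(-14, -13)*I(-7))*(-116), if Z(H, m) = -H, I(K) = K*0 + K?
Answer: 11368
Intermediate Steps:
I(K) = K (I(K) = 0 + K = K)
(Z(-14, -13)*I(-7))*(-116) = (-1*(-14)*(-7))*(-116) = (14*(-7))*(-116) = -98*(-116) = 11368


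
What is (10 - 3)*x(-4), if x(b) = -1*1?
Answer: -7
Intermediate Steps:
x(b) = -1
(10 - 3)*x(-4) = (10 - 3)*(-1) = 7*(-1) = -7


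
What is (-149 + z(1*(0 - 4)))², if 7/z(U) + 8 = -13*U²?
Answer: 1036260481/46656 ≈ 22211.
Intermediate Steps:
z(U) = 7/(-8 - 13*U²)
(-149 + z(1*(0 - 4)))² = (-149 - 7/(8 + 13*(1*(0 - 4))²))² = (-149 - 7/(8 + 13*(1*(-4))²))² = (-149 - 7/(8 + 13*(-4)²))² = (-149 - 7/(8 + 13*16))² = (-149 - 7/(8 + 208))² = (-149 - 7/216)² = (-32191/216)² = 1036260481/46656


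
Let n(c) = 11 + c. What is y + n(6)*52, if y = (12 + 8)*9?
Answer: 1064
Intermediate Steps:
y = 180 (y = 20*9 = 180)
y + n(6)*52 = 180 + (11 + 6)*52 = 180 + 17*52 = 180 + 884 = 1064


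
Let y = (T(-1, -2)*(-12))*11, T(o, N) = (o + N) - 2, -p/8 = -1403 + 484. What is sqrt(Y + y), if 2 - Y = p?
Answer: I*sqrt(6690) ≈ 81.792*I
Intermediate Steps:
p = 7352 (p = -8*(-1403 + 484) = -8*(-919) = 7352)
Y = -7350 (Y = 2 - 1*7352 = 2 - 7352 = -7350)
T(o, N) = -2 + N + o (T(o, N) = (N + o) - 2 = -2 + N + o)
y = 660 (y = ((-2 - 2 - 1)*(-12))*11 = -5*(-12)*11 = 60*11 = 660)
sqrt(Y + y) = sqrt(-7350 + 660) = sqrt(-6690) = I*sqrt(6690)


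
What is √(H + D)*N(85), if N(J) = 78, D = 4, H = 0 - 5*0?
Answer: 156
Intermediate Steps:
H = 0 (H = 0 + 0 = 0)
√(H + D)*N(85) = √(0 + 4)*78 = √4*78 = 2*78 = 156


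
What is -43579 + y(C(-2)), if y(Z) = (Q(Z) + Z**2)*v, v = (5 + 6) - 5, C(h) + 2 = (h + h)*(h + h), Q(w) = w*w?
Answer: -41227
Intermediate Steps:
Q(w) = w**2
C(h) = -2 + 4*h**2 (C(h) = -2 + (h + h)*(h + h) = -2 + (2*h)*(2*h) = -2 + 4*h**2)
v = 6 (v = 11 - 5 = 6)
y(Z) = 12*Z**2 (y(Z) = (Z**2 + Z**2)*6 = (2*Z**2)*6 = 12*Z**2)
-43579 + y(C(-2)) = -43579 + 12*(-2 + 4*(-2)**2)**2 = -43579 + 12*(-2 + 4*4)**2 = -43579 + 12*(-2 + 16)**2 = -43579 + 12*14**2 = -43579 + 12*196 = -43579 + 2352 = -41227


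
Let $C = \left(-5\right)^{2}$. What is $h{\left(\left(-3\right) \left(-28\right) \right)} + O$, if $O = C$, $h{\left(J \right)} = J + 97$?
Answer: $206$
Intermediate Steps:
$C = 25$
$h{\left(J \right)} = 97 + J$
$O = 25$
$h{\left(\left(-3\right) \left(-28\right) \right)} + O = \left(97 - -84\right) + 25 = \left(97 + 84\right) + 25 = 181 + 25 = 206$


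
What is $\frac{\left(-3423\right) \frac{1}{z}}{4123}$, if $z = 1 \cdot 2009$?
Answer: $- \frac{489}{1183301} \approx -0.00041325$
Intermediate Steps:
$z = 2009$
$\frac{\left(-3423\right) \frac{1}{z}}{4123} = \frac{\left(-3423\right) \frac{1}{2009}}{4123} = \left(-3423\right) \frac{1}{2009} \cdot \frac{1}{4123} = \left(- \frac{489}{287}\right) \frac{1}{4123} = - \frac{489}{1183301}$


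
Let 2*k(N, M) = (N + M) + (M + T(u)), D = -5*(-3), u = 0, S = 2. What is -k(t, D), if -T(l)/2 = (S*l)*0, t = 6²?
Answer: -33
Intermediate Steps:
D = 15
t = 36
T(l) = 0 (T(l) = -2*2*l*0 = -2*0 = 0)
k(N, M) = M + N/2 (k(N, M) = ((N + M) + (M + 0))/2 = ((M + N) + M)/2 = (N + 2*M)/2 = M + N/2)
-k(t, D) = -(15 + (½)*36) = -(15 + 18) = -1*33 = -33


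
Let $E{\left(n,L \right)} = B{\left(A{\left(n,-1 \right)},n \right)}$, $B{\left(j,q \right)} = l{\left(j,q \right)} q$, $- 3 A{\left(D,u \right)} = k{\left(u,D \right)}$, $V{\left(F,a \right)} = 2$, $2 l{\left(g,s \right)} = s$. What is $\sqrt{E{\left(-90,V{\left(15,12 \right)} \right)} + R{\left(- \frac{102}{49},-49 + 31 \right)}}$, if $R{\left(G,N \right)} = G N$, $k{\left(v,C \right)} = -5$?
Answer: $\frac{3 \sqrt{22254}}{7} \approx 63.933$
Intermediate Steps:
$l{\left(g,s \right)} = \frac{s}{2}$
$A{\left(D,u \right)} = \frac{5}{3}$ ($A{\left(D,u \right)} = \left(- \frac{1}{3}\right) \left(-5\right) = \frac{5}{3}$)
$B{\left(j,q \right)} = \frac{q^{2}}{2}$ ($B{\left(j,q \right)} = \frac{q}{2} q = \frac{q^{2}}{2}$)
$E{\left(n,L \right)} = \frac{n^{2}}{2}$
$\sqrt{E{\left(-90,V{\left(15,12 \right)} \right)} + R{\left(- \frac{102}{49},-49 + 31 \right)}} = \sqrt{\frac{\left(-90\right)^{2}}{2} + - \frac{102}{49} \left(-49 + 31\right)} = \sqrt{\frac{1}{2} \cdot 8100 + \left(-102\right) \frac{1}{49} \left(-18\right)} = \sqrt{4050 - - \frac{1836}{49}} = \sqrt{4050 + \frac{1836}{49}} = \sqrt{\frac{200286}{49}} = \frac{3 \sqrt{22254}}{7}$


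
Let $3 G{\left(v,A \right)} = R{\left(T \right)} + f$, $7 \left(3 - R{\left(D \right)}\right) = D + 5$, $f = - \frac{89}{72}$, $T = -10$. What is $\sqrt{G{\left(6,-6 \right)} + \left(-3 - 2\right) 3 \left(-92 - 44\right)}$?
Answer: $\frac{\sqrt{129600618}}{252} \approx 45.175$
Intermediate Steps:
$f = - \frac{89}{72}$ ($f = \left(-89\right) \frac{1}{72} = - \frac{89}{72} \approx -1.2361$)
$R{\left(D \right)} = \frac{16}{7} - \frac{D}{7}$ ($R{\left(D \right)} = 3 - \frac{D + 5}{7} = 3 - \frac{5 + D}{7} = 3 - \left(\frac{5}{7} + \frac{D}{7}\right) = \frac{16}{7} - \frac{D}{7}$)
$G{\left(v,A \right)} = \frac{1249}{1512}$ ($G{\left(v,A \right)} = \frac{\left(\frac{16}{7} - - \frac{10}{7}\right) - \frac{89}{72}}{3} = \frac{\left(\frac{16}{7} + \frac{10}{7}\right) - \frac{89}{72}}{3} = \frac{\frac{26}{7} - \frac{89}{72}}{3} = \frac{1}{3} \cdot \frac{1249}{504} = \frac{1249}{1512}$)
$\sqrt{G{\left(6,-6 \right)} + \left(-3 - 2\right) 3 \left(-92 - 44\right)} = \sqrt{\frac{1249}{1512} + \left(-3 - 2\right) 3 \left(-92 - 44\right)} = \sqrt{\frac{1249}{1512} + \left(-5\right) 3 \left(-136\right)} = \sqrt{\frac{1249}{1512} - -2040} = \sqrt{\frac{1249}{1512} + 2040} = \sqrt{\frac{3085729}{1512}} = \frac{\sqrt{129600618}}{252}$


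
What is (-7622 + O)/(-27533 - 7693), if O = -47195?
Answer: 54817/35226 ≈ 1.5562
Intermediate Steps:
(-7622 + O)/(-27533 - 7693) = (-7622 - 47195)/(-27533 - 7693) = -54817/(-35226) = -54817*(-1/35226) = 54817/35226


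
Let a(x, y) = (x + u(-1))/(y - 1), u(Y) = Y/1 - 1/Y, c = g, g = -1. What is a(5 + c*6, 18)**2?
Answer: 1/289 ≈ 0.0034602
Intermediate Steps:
c = -1
u(Y) = Y - 1/Y (u(Y) = Y*1 - 1/Y = Y - 1/Y)
a(x, y) = x/(-1 + y) (a(x, y) = (x + (-1 - 1/(-1)))/(y - 1) = (x + (-1 - 1*(-1)))/(-1 + y) = (x + (-1 + 1))/(-1 + y) = (x + 0)/(-1 + y) = x/(-1 + y))
a(5 + c*6, 18)**2 = ((5 - 1*6)/(-1 + 18))**2 = ((5 - 6)/17)**2 = (-1*1/17)**2 = (-1/17)**2 = 1/289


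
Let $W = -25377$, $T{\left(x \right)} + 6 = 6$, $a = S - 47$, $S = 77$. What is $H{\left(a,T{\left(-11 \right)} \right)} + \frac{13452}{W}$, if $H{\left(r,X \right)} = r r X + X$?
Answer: $- \frac{4484}{8459} \approx -0.53009$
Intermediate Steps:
$a = 30$ ($a = 77 - 47 = 30$)
$T{\left(x \right)} = 0$ ($T{\left(x \right)} = -6 + 6 = 0$)
$H{\left(r,X \right)} = X + X r^{2}$ ($H{\left(r,X \right)} = r^{2} X + X = X r^{2} + X = X + X r^{2}$)
$H{\left(a,T{\left(-11 \right)} \right)} + \frac{13452}{W} = 0 \left(1 + 30^{2}\right) + \frac{13452}{-25377} = 0 \left(1 + 900\right) + 13452 \left(- \frac{1}{25377}\right) = 0 \cdot 901 - \frac{4484}{8459} = 0 - \frac{4484}{8459} = - \frac{4484}{8459}$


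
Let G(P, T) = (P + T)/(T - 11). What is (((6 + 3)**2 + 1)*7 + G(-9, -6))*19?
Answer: 185687/17 ≈ 10923.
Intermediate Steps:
G(P, T) = (P + T)/(-11 + T)
(((6 + 3)**2 + 1)*7 + G(-9, -6))*19 = (((6 + 3)**2 + 1)*7 + (-9 - 6)/(-11 - 6))*19 = ((9**2 + 1)*7 - 15/(-17))*19 = ((81 + 1)*7 - 1/17*(-15))*19 = (82*7 + 15/17)*19 = (574 + 15/17)*19 = (9773/17)*19 = 185687/17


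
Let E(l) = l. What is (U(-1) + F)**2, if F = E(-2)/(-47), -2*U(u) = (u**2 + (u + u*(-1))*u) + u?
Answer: 4/2209 ≈ 0.0018108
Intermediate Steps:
U(u) = -u/2 - u**2/2 (U(u) = -((u**2 + (u + u*(-1))*u) + u)/2 = -((u**2 + (u - u)*u) + u)/2 = -((u**2 + 0*u) + u)/2 = -((u**2 + 0) + u)/2 = -(u**2 + u)/2 = -(u + u**2)/2 = -u/2 - u**2/2)
F = 2/47 (F = -2/(-47) = -2*(-1/47) = 2/47 ≈ 0.042553)
(U(-1) + F)**2 = (-1/2*(-1)*(1 - 1) + 2/47)**2 = (-1/2*(-1)*0 + 2/47)**2 = (0 + 2/47)**2 = (2/47)**2 = 4/2209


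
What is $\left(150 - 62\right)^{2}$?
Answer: $7744$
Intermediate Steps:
$\left(150 - 62\right)^{2} = 88^{2} = 7744$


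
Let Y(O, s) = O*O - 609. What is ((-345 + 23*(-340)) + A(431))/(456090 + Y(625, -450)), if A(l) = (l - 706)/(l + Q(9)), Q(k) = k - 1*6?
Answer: -3543885/367210004 ≈ -0.0096508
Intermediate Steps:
Q(k) = -6 + k (Q(k) = k - 6 = -6 + k)
Y(O, s) = -609 + O² (Y(O, s) = O² - 609 = -609 + O²)
A(l) = (-706 + l)/(3 + l) (A(l) = (l - 706)/(l + (-6 + 9)) = (-706 + l)/(l + 3) = (-706 + l)/(3 + l))
((-345 + 23*(-340)) + A(431))/(456090 + Y(625, -450)) = ((-345 + 23*(-340)) + (-706 + 431)/(3 + 431))/(456090 + (-609 + 625²)) = ((-345 - 7820) - 275/434)/(456090 + (-609 + 390625)) = (-8165 + (1/434)*(-275))/(456090 + 390016) = (-8165 - 275/434)/846106 = -3543885/434*1/846106 = -3543885/367210004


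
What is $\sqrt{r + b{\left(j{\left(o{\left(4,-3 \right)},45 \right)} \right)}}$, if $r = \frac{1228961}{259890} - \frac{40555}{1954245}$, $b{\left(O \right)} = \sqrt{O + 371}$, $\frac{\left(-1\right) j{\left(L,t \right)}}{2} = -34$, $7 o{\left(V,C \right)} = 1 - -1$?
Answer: $\frac{\sqrt{599722803736830679190 + 127383192671177364100 \sqrt{439}}}{11286416290} \approx 5.0656$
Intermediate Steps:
$o{\left(V,C \right)} = \frac{2}{7}$ ($o{\left(V,C \right)} = \frac{1 - -1}{7} = \frac{1 + 1}{7} = \frac{1}{7} \cdot 2 = \frac{2}{7}$)
$j{\left(L,t \right)} = 68$ ($j{\left(L,t \right)} = \left(-2\right) \left(-34\right) = 68$)
$b{\left(O \right)} = \sqrt{371 + O}$
$r = \frac{53136690011}{11286416290}$ ($r = 1228961 \cdot \frac{1}{259890} - \frac{8111}{390849} = \frac{1228961}{259890} - \frac{8111}{390849} = \frac{53136690011}{11286416290} \approx 4.708$)
$\sqrt{r + b{\left(j{\left(o{\left(4,-3 \right)},45 \right)} \right)}} = \sqrt{\frac{53136690011}{11286416290} + \sqrt{371 + 68}} = \sqrt{\frac{53136690011}{11286416290} + \sqrt{439}}$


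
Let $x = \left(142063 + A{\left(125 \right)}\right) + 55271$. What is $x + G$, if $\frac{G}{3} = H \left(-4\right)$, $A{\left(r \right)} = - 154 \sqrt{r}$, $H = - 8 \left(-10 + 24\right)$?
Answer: $198678 - 770 \sqrt{5} \approx 1.9696 \cdot 10^{5}$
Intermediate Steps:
$H = -112$ ($H = \left(-8\right) 14 = -112$)
$x = 197334 - 770 \sqrt{5}$ ($x = \left(142063 - 154 \sqrt{125}\right) + 55271 = \left(142063 - 154 \cdot 5 \sqrt{5}\right) + 55271 = \left(142063 - 770 \sqrt{5}\right) + 55271 = 197334 - 770 \sqrt{5} \approx 1.9561 \cdot 10^{5}$)
$G = 1344$ ($G = 3 \left(\left(-112\right) \left(-4\right)\right) = 3 \cdot 448 = 1344$)
$x + G = \left(197334 - 770 \sqrt{5}\right) + 1344 = 198678 - 770 \sqrt{5}$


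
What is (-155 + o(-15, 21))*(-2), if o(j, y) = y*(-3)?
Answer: 436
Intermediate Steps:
o(j, y) = -3*y
(-155 + o(-15, 21))*(-2) = (-155 - 3*21)*(-2) = (-155 - 63)*(-2) = -218*(-2) = 436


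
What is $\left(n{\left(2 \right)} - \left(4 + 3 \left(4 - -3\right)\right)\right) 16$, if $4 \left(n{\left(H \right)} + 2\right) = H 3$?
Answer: $-408$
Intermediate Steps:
$n{\left(H \right)} = -2 + \frac{3 H}{4}$ ($n{\left(H \right)} = -2 + \frac{H 3}{4} = -2 + \frac{3 H}{4}$)
$\left(n{\left(2 \right)} - \left(4 + 3 \left(4 - -3\right)\right)\right) 16 = \left(\left(-2 + \frac{3}{4} \cdot 2\right) - \left(4 + 3 \left(4 - -3\right)\right)\right) 16 = \left(\left(-2 + \frac{3}{2}\right) - \left(4 + 3 \left(4 + 3\right)\right)\right) 16 = \left(- \frac{1}{2} - 25\right) 16 = \left(- \frac{51}{2}\right) 16 = -408$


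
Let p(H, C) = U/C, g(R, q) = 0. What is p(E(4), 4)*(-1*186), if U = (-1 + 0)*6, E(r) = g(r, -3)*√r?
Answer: 279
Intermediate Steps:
E(r) = 0 (E(r) = 0*√r = 0)
U = -6 (U = -1*6 = -6)
p(H, C) = -6/C
p(E(4), 4)*(-1*186) = (-6/4)*(-1*186) = -6*¼*(-186) = -3/2*(-186) = 279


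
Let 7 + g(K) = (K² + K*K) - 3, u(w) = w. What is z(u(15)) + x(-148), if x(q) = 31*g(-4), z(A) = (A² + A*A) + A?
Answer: 1147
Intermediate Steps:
g(K) = -10 + 2*K² (g(K) = -7 + ((K² + K*K) - 3) = -7 + ((K² + K²) - 3) = -7 + (2*K² - 3) = -7 + (-3 + 2*K²) = -10 + 2*K²)
z(A) = A + 2*A² (z(A) = (A² + A²) + A = 2*A² + A = A + 2*A²)
x(q) = 682 (x(q) = 31*(-10 + 2*(-4)²) = 31*(-10 + 2*16) = 31*(-10 + 32) = 31*22 = 682)
z(u(15)) + x(-148) = 15*(1 + 2*15) + 682 = 15*(1 + 30) + 682 = 15*31 + 682 = 465 + 682 = 1147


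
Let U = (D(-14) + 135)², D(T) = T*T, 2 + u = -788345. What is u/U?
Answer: -788347/109561 ≈ -7.1955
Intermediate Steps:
u = -788347 (u = -2 - 788345 = -788347)
D(T) = T²
U = 109561 (U = ((-14)² + 135)² = (196 + 135)² = 331² = 109561)
u/U = -788347/109561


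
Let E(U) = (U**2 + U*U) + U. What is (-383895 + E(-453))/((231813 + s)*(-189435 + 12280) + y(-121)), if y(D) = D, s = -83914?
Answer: -1185/1190956703 ≈ -9.9500e-7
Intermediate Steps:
E(U) = U + 2*U**2 (E(U) = (U**2 + U**2) + U = 2*U**2 + U = U + 2*U**2)
(-383895 + E(-453))/((231813 + s)*(-189435 + 12280) + y(-121)) = (-383895 - 453*(1 + 2*(-453)))/((231813 - 83914)*(-189435 + 12280) - 121) = (-383895 - 453*(1 - 906))/(147899*(-177155) - 121) = (-383895 - 453*(-905))/(-26201047345 - 121) = (-383895 + 409965)/(-26201047466) = 26070*(-1/26201047466) = -1185/1190956703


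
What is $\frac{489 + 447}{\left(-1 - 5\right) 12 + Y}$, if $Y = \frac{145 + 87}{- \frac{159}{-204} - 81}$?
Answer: $- \frac{638235}{51067} \approx -12.498$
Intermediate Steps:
$Y = - \frac{15776}{5455}$ ($Y = \frac{232}{\left(-159\right) \left(- \frac{1}{204}\right) - 81} = \frac{232}{\frac{53}{68} - 81} = \frac{232}{- \frac{5455}{68}} = 232 \left(- \frac{68}{5455}\right) = - \frac{15776}{5455} \approx -2.892$)
$\frac{489 + 447}{\left(-1 - 5\right) 12 + Y} = \frac{489 + 447}{\left(-1 - 5\right) 12 - \frac{15776}{5455}} = \frac{936}{\left(-6\right) 12 - \frac{15776}{5455}} = \frac{936}{-72 - \frac{15776}{5455}} = \frac{936}{- \frac{408536}{5455}} = 936 \left(- \frac{5455}{408536}\right) = - \frac{638235}{51067}$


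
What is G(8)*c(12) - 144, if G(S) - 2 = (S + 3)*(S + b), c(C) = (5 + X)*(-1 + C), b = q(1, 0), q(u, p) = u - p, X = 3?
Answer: 8744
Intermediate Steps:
b = 1 (b = 1 - 1*0 = 1 + 0 = 1)
c(C) = -8 + 8*C (c(C) = (5 + 3)*(-1 + C) = 8*(-1 + C) = -8 + 8*C)
G(S) = 2 + (1 + S)*(3 + S) (G(S) = 2 + (S + 3)*(S + 1) = 2 + (3 + S)*(1 + S) = 2 + (1 + S)*(3 + S))
G(8)*c(12) - 144 = (5 + 8² + 4*8)*(-8 + 8*12) - 144 = (5 + 64 + 32)*(-8 + 96) - 144 = 101*88 - 144 = 8888 - 144 = 8744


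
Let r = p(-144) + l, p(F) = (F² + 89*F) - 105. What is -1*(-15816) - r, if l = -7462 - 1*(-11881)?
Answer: 3582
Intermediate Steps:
p(F) = -105 + F² + 89*F
l = 4419 (l = -7462 + 11881 = 4419)
r = 12234 (r = (-105 + (-144)² + 89*(-144)) + 4419 = (-105 + 20736 - 12816) + 4419 = 7815 + 4419 = 12234)
-1*(-15816) - r = -1*(-15816) - 1*12234 = 15816 - 12234 = 3582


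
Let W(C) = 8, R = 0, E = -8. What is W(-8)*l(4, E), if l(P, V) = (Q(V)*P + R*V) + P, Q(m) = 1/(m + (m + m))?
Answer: 92/3 ≈ 30.667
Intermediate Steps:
Q(m) = 1/(3*m) (Q(m) = 1/(m + 2*m) = 1/(3*m))
l(P, V) = P + P/(3*V) (l(P, V) = ((1/(3*V))*P + 0*V) + P = (P/(3*V) + 0) + P = P/(3*V) + P = P + P/(3*V))
W(-8)*l(4, E) = 8*(4 + (1/3)*4/(-8)) = 8*(4 + (1/3)*4*(-1/8)) = 8*(4 - 1/6) = 8*(23/6) = 92/3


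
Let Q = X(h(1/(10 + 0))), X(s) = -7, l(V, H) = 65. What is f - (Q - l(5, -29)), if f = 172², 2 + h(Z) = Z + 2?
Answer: 29656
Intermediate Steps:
h(Z) = Z (h(Z) = -2 + (Z + 2) = -2 + (2 + Z) = Z)
f = 29584
Q = -7
f - (Q - l(5, -29)) = 29584 - (-7 - 1*65) = 29584 - (-7 - 65) = 29584 - 1*(-72) = 29584 + 72 = 29656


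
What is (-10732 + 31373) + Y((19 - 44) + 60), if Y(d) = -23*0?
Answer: 20641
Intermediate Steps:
Y(d) = 0
(-10732 + 31373) + Y((19 - 44) + 60) = (-10732 + 31373) + 0 = 20641 + 0 = 20641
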